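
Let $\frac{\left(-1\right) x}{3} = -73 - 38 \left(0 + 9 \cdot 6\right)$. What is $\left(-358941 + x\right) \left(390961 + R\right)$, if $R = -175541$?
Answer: $-75949767720$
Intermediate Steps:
$x = 6375$ ($x = - 3 \left(-73 - 38 \left(0 + 9 \cdot 6\right)\right) = - 3 \left(-73 - 38 \left(0 + 54\right)\right) = - 3 \left(-73 - 2052\right) = \left(-3\right) \left(-2125\right) = 6375$)
$\left(-358941 + x\right) \left(390961 + R\right) = \left(-358941 + 6375\right) \left(390961 - 175541\right) = \left(-352566\right) 215420 = -75949767720$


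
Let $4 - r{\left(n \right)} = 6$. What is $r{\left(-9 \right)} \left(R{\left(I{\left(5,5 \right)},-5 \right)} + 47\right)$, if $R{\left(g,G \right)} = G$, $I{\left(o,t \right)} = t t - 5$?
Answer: $-84$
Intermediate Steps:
$I{\left(o,t \right)} = -5 + t^{2}$ ($I{\left(o,t \right)} = t^{2} - 5 = -5 + t^{2}$)
$r{\left(n \right)} = -2$ ($r{\left(n \right)} = 4 - 6 = -2$)
$r{\left(-9 \right)} \left(R{\left(I{\left(5,5 \right)},-5 \right)} + 47\right) = - 2 \left(-5 + 47\right) = \left(-2\right) 42 = -84$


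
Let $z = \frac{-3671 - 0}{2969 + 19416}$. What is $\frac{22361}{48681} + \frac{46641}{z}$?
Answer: $- \frac{50825743625354}{178707951} \approx -2.8441 \cdot 10^{5}$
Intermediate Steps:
$z = - \frac{3671}{22385}$ ($z = \frac{-3671 + 0}{22385} = \left(-3671\right) \frac{1}{22385} = - \frac{3671}{22385} \approx -0.16399$)
$\frac{22361}{48681} + \frac{46641}{z} = \frac{22361}{48681} + \frac{46641}{- \frac{3671}{22385}} = 22361 \cdot \frac{1}{48681} + 46641 \left(- \frac{22385}{3671}\right) = \frac{22361}{48681} - \frac{1044058785}{3671} = - \frac{50825743625354}{178707951}$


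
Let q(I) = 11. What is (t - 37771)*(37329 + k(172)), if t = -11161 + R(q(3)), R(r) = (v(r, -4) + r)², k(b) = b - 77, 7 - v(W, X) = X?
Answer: -1813117952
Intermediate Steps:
v(W, X) = 7 - X
k(b) = -77 + b
R(r) = (11 + r)² (R(r) = ((7 - 1*(-4)) + r)² = ((7 + 4) + r)² = (11 + r)²)
t = -10677 (t = -11161 + (11 + 11)² = -11161 + 22² = -11161 + 484 = -10677)
(t - 37771)*(37329 + k(172)) = (-10677 - 37771)*(37329 + (-77 + 172)) = -48448*(37329 + 95) = -48448*37424 = -1813117952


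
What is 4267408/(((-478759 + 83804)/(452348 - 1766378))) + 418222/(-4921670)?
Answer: 2759827486384611079/194383817485 ≈ 1.4198e+7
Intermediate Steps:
4267408/(((-478759 + 83804)/(452348 - 1766378))) + 418222/(-4921670) = 4267408/((-394955/(-1314030))) + 418222*(-1/4921670) = 4267408/((-394955*(-1/1314030))) - 209111/2460835 = 4267408/(78991/262806) - 209111/2460835 = 4267408*(262806/78991) - 209111/2460835 = 1121500426848/78991 - 209111/2460835 = 2759827486384611079/194383817485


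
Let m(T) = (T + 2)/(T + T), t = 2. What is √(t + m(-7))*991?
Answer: 991*√462/14 ≈ 1521.5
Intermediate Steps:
m(T) = (2 + T)/(2*T) (m(T) = (2 + T)/((2*T)) = (2 + T)*(1/(2*T)) = (2 + T)/(2*T))
√(t + m(-7))*991 = √(2 + (½)*(2 - 7)/(-7))*991 = √(2 + (½)*(-⅐)*(-5))*991 = √(2 + 5/14)*991 = √(33/14)*991 = (√462/14)*991 = 991*√462/14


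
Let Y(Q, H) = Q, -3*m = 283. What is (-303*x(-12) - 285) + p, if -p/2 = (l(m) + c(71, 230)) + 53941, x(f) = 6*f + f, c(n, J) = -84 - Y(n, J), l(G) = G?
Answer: -246649/3 ≈ -82216.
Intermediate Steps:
m = -283/3 (m = -⅓*283 = -283/3 ≈ -94.333)
c(n, J) = -84 - n
x(f) = 7*f
p = -322150/3 (p = -2*((-283/3 + (-84 - 1*71)) + 53941) = -2*((-283/3 + (-84 - 71)) + 53941) = -2*((-283/3 - 155) + 53941) = -2*(-748/3 + 53941) = -2*161075/3 = -322150/3 ≈ -1.0738e+5)
(-303*x(-12) - 285) + p = (-2121*(-12) - 285) - 322150/3 = (-303*(-84) - 285) - 322150/3 = (25452 - 285) - 322150/3 = 25167 - 322150/3 = -246649/3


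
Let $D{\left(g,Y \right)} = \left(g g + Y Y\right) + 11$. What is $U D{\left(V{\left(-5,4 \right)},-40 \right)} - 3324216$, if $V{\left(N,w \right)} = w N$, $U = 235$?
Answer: $-2851631$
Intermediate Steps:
$V{\left(N,w \right)} = N w$
$D{\left(g,Y \right)} = 11 + Y^{2} + g^{2}$ ($D{\left(g,Y \right)} = \left(g^{2} + Y^{2}\right) + 11 = \left(Y^{2} + g^{2}\right) + 11 = 11 + Y^{2} + g^{2}$)
$U D{\left(V{\left(-5,4 \right)},-40 \right)} - 3324216 = 235 \left(11 + \left(-40\right)^{2} + \left(\left(-5\right) 4\right)^{2}\right) - 3324216 = 235 \left(11 + 1600 + \left(-20\right)^{2}\right) - 3324216 = 235 \left(11 + 1600 + 400\right) - 3324216 = 235 \cdot 2011 - 3324216 = 472585 - 3324216 = -2851631$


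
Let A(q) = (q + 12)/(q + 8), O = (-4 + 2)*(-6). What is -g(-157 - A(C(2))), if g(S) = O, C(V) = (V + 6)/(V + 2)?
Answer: -12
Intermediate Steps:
C(V) = (6 + V)/(2 + V)
O = 12 (O = -2*(-6) = 12)
A(q) = (12 + q)/(8 + q)
g(S) = 12
-g(-157 - A(C(2))) = -1*12 = -12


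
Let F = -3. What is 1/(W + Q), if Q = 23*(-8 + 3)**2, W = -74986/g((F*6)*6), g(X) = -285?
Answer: 285/238861 ≈ 0.0011932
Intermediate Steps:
W = 74986/285 (W = -74986/(-285) = -74986*(-1/285) = 74986/285 ≈ 263.11)
Q = 575 (Q = 23*(-5)**2 = 23*25 = 575)
1/(W + Q) = 1/(74986/285 + 575) = 1/(238861/285) = 285/238861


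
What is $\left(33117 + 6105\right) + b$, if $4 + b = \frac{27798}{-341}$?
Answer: $\frac{13345540}{341} \approx 39137.0$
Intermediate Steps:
$b = - \frac{29162}{341}$ ($b = -4 + \frac{27798}{-341} = -4 + 27798 \left(- \frac{1}{341}\right) = -4 - \frac{27798}{341} = - \frac{29162}{341} \approx -85.519$)
$\left(33117 + 6105\right) + b = \left(33117 + 6105\right) - \frac{29162}{341} = 39222 - \frac{29162}{341} = \frac{13345540}{341}$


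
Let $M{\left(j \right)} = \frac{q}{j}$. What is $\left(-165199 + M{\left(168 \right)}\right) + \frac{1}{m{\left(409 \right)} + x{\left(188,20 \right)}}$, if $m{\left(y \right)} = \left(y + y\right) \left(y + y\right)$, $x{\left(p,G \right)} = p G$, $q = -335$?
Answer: $- \frac{4668766438465}{28261128} \approx -1.652 \cdot 10^{5}$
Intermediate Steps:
$x{\left(p,G \right)} = G p$
$m{\left(y \right)} = 4 y^{2}$ ($m{\left(y \right)} = 2 y 2 y = 4 y^{2}$)
$M{\left(j \right)} = - \frac{335}{j}$
$\left(-165199 + M{\left(168 \right)}\right) + \frac{1}{m{\left(409 \right)} + x{\left(188,20 \right)}} = \left(-165199 - \frac{335}{168}\right) + \frac{1}{4 \cdot 409^{2} + 20 \cdot 188} = \left(-165199 - \frac{335}{168}\right) + \frac{1}{4 \cdot 167281 + 3760} = \left(-165199 - \frac{335}{168}\right) + \frac{1}{669124 + 3760} = - \frac{27753767}{168} + \frac{1}{672884} = - \frac{4668766438465}{28261128}$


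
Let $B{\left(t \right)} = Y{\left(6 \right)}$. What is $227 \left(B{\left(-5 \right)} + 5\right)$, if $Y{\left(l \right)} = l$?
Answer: $2497$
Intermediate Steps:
$B{\left(t \right)} = 6$
$227 \left(B{\left(-5 \right)} + 5\right) = 227 \left(6 + 5\right) = 227 \cdot 11 = 2497$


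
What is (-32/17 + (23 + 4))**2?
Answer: 182329/289 ≈ 630.90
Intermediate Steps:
(-32/17 + (23 + 4))**2 = (-32*1/17 + 27)**2 = (-32/17 + 27)**2 = (427/17)**2 = 182329/289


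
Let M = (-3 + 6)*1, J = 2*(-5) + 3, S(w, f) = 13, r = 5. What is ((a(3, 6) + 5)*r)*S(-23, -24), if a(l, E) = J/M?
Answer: 520/3 ≈ 173.33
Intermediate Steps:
J = -7 (J = -10 + 3 = -7)
M = 3 (M = 3*1 = 3)
a(l, E) = -7/3
((a(3, 6) + 5)*r)*S(-23, -24) = ((-7/3 + 5)*5)*13 = ((8/3)*5)*13 = (40/3)*13 = 520/3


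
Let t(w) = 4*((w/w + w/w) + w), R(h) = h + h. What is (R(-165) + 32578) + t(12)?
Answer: 32304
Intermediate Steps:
R(h) = 2*h
t(w) = 8 + 4*w (t(w) = 4*((1 + 1) + w) = 4*(2 + w) = 8 + 4*w)
(R(-165) + 32578) + t(12) = (2*(-165) + 32578) + (8 + 4*12) = (-330 + 32578) + (8 + 48) = 32248 + 56 = 32304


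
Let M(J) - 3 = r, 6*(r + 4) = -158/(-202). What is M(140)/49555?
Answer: -31/1766490 ≈ -1.7549e-5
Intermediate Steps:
r = -2345/606 (r = -4 + (-158/(-202))/6 = -4 + (-158*(-1/202))/6 = -4 + (⅙)*(79/101) = -4 + 79/606 = -2345/606 ≈ -3.8696)
M(J) = -527/606 (M(J) = 3 - 2345/606 = -527/606)
M(140)/49555 = -527/606/49555 = -527/606*1/49555 = -31/1766490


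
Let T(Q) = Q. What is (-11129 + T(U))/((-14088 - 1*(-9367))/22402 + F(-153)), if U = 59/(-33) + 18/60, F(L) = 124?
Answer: -5877422323/65366565 ≈ -89.915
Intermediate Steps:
U = -491/330 (U = 59*(-1/33) + 18*(1/60) = -59/33 + 3/10 = -491/330 ≈ -1.4879)
(-11129 + T(U))/((-14088 - 1*(-9367))/22402 + F(-153)) = (-11129 - 491/330)/((-14088 - 1*(-9367))/22402 + 124) = -3673061/(330*((-14088 + 9367)*(1/22402) + 124)) = -3673061/(330*(-4721*1/22402 + 124)) = -3673061/(330*(-4721/22402 + 124)) = -3673061/(330*2773127/22402) = -3673061/330*22402/2773127 = -5877422323/65366565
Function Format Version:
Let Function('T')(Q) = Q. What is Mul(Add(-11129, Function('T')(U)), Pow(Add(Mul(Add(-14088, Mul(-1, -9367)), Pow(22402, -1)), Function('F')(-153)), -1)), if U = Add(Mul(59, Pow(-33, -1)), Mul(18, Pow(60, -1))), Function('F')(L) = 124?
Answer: Rational(-5877422323, 65366565) ≈ -89.915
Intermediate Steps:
U = Rational(-491, 330) (U = Add(Mul(59, Rational(-1, 33)), Mul(18, Rational(1, 60))) = Add(Rational(-59, 33), Rational(3, 10)) = Rational(-491, 330) ≈ -1.4879)
Mul(Add(-11129, Function('T')(U)), Pow(Add(Mul(Add(-14088, Mul(-1, -9367)), Pow(22402, -1)), Function('F')(-153)), -1)) = Mul(Add(-11129, Rational(-491, 330)), Pow(Add(Mul(Add(-14088, Mul(-1, -9367)), Pow(22402, -1)), 124), -1)) = Mul(Rational(-3673061, 330), Pow(Add(Mul(Add(-14088, 9367), Rational(1, 22402)), 124), -1)) = Mul(Rational(-3673061, 330), Pow(Add(Mul(-4721, Rational(1, 22402)), 124), -1)) = Mul(Rational(-3673061, 330), Pow(Add(Rational(-4721, 22402), 124), -1)) = Mul(Rational(-3673061, 330), Pow(Rational(2773127, 22402), -1)) = Mul(Rational(-3673061, 330), Rational(22402, 2773127)) = Rational(-5877422323, 65366565)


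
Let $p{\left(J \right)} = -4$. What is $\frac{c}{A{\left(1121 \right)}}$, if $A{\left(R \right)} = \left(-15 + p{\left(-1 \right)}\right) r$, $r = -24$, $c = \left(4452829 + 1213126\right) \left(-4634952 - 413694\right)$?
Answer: $- \frac{4767566841155}{76} \approx -6.2731 \cdot 10^{10}$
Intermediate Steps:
$c = -28605401046930$ ($c = 5665955 \left(-5048646\right) = -28605401046930$)
$A{\left(R \right)} = 456$ ($A{\left(R \right)} = \left(-15 - 4\right) \left(-24\right) = \left(-19\right) \left(-24\right) = 456$)
$\frac{c}{A{\left(1121 \right)}} = - \frac{28605401046930}{456} = \left(-28605401046930\right) \frac{1}{456} = - \frac{4767566841155}{76}$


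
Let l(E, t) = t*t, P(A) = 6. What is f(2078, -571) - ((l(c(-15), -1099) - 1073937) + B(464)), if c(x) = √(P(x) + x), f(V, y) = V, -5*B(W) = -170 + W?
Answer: -658636/5 ≈ -1.3173e+5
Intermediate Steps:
B(W) = 34 - W/5 (B(W) = -(-170 + W)/5 = 34 - W/5)
c(x) = √(6 + x)
l(E, t) = t²
f(2078, -571) - ((l(c(-15), -1099) - 1073937) + B(464)) = 2078 - (((-1099)² - 1073937) + (34 - ⅕*464)) = 2078 - ((1207801 - 1073937) + (34 - 464/5)) = 2078 - (133864 - 294/5) = 2078 - 1*669026/5 = 2078 - 669026/5 = -658636/5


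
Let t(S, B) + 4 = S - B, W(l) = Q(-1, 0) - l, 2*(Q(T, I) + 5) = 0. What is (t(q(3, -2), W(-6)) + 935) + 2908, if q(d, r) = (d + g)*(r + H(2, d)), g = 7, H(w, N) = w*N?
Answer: 3878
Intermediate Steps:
H(w, N) = N*w
Q(T, I) = -5 (Q(T, I) = -5 + (½)*0 = -5 + 0 = -5)
W(l) = -5 - l
q(d, r) = (7 + d)*(r + 2*d) (q(d, r) = (d + 7)*(r + d*2) = (7 + d)*(r + 2*d))
t(S, B) = -4 + S - B (t(S, B) = -4 + (S - B) = -4 + S - B)
(t(q(3, -2), W(-6)) + 935) + 2908 = ((-4 + (2*3² + 7*(-2) + 14*3 + 3*(-2)) - (-5 - 1*(-6))) + 935) + 2908 = ((-4 + (2*9 - 14 + 42 - 6) - (-5 + 6)) + 935) + 2908 = ((-4 + (18 - 14 + 42 - 6) - 1*1) + 935) + 2908 = ((-4 + 40 - 1) + 935) + 2908 = (35 + 935) + 2908 = 970 + 2908 = 3878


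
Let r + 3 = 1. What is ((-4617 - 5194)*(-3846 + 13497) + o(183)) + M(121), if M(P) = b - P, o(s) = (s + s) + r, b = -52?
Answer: -94685770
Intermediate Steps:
r = -2 (r = -3 + 1 = -2)
o(s) = -2 + 2*s (o(s) = (s + s) - 2 = 2*s - 2 = -2 + 2*s)
M(P) = -52 - P
((-4617 - 5194)*(-3846 + 13497) + o(183)) + M(121) = ((-4617 - 5194)*(-3846 + 13497) + (-2 + 2*183)) + (-52 - 1*121) = (-9811*9651 + (-2 + 366)) + (-52 - 121) = (-94685961 + 364) - 173 = -94685597 - 173 = -94685770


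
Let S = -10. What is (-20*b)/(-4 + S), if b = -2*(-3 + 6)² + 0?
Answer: -180/7 ≈ -25.714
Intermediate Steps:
b = -18 (b = -2*3² + 0 = -2*9 + 0 = -18 + 0 = -18)
(-20*b)/(-4 + S) = (-20*(-18))/(-4 - 10) = 360/(-14) = 360*(-1/14) = -180/7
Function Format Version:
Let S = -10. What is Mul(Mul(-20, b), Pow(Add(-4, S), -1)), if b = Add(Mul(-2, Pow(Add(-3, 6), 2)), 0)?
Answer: Rational(-180, 7) ≈ -25.714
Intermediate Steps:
b = -18 (b = Add(Mul(-2, Pow(3, 2)), 0) = Add(Mul(-2, 9), 0) = Add(-18, 0) = -18)
Mul(Mul(-20, b), Pow(Add(-4, S), -1)) = Mul(Mul(-20, -18), Pow(Add(-4, -10), -1)) = Mul(360, Pow(-14, -1)) = Mul(360, Rational(-1, 14)) = Rational(-180, 7)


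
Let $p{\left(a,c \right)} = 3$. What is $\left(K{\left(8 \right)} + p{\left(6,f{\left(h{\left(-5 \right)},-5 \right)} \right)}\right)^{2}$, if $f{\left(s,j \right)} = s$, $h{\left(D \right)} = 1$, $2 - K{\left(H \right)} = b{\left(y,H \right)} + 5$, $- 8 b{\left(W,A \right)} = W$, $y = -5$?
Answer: $\frac{25}{64} \approx 0.39063$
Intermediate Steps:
$b{\left(W,A \right)} = - \frac{W}{8}$
$K{\left(H \right)} = - \frac{29}{8}$ ($K{\left(H \right)} = 2 - \left(\left(- \frac{1}{8}\right) \left(-5\right) + 5\right) = 2 - \left(\frac{5}{8} + 5\right) = 2 - \frac{45}{8} = - \frac{29}{8}$)
$\left(K{\left(8 \right)} + p{\left(6,f{\left(h{\left(-5 \right)},-5 \right)} \right)}\right)^{2} = \left(- \frac{29}{8} + 3\right)^{2} = \left(- \frac{5}{8}\right)^{2} = \frac{25}{64}$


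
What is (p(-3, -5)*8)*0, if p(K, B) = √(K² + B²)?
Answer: 0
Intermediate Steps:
p(K, B) = √(B² + K²)
(p(-3, -5)*8)*0 = (√((-5)² + (-3)²)*8)*0 = (√(25 + 9)*8)*0 = (√34*8)*0 = (8*√34)*0 = 0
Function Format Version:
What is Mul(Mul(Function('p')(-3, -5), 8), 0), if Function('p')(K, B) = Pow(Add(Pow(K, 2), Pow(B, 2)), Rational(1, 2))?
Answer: 0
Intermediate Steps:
Function('p')(K, B) = Pow(Add(Pow(B, 2), Pow(K, 2)), Rational(1, 2))
Mul(Mul(Function('p')(-3, -5), 8), 0) = Mul(Mul(Pow(Add(Pow(-5, 2), Pow(-3, 2)), Rational(1, 2)), 8), 0) = Mul(Mul(Pow(Add(25, 9), Rational(1, 2)), 8), 0) = Mul(Mul(Pow(34, Rational(1, 2)), 8), 0) = Mul(Mul(8, Pow(34, Rational(1, 2))), 0) = 0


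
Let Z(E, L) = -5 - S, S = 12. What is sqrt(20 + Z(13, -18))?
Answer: sqrt(3) ≈ 1.7320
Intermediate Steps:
Z(E, L) = -17 (Z(E, L) = -5 - 1*12 = -5 - 12 = -17)
sqrt(20 + Z(13, -18)) = sqrt(20 - 17) = sqrt(3)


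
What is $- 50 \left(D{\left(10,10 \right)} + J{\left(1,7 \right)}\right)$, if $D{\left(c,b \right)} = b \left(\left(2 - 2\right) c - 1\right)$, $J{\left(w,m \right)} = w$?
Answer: $450$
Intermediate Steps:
$D{\left(c,b \right)} = - b$ ($D{\left(c,b \right)} = b \left(0 c - 1\right) = b \left(0 - 1\right) = b \left(-1\right) = - b$)
$- 50 \left(D{\left(10,10 \right)} + J{\left(1,7 \right)}\right) = - 50 \left(\left(-1\right) 10 + 1\right) = - 50 \left(-10 + 1\right) = \left(-50\right) \left(-9\right) = 450$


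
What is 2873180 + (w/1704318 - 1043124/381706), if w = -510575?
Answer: 934570348953052529/325274203254 ≈ 2.8732e+6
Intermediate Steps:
2873180 + (w/1704318 - 1043124/381706) = 2873180 + (-510575/1704318 - 1043124/381706) = 2873180 + (-510575*1/1704318 - 1043124*1/381706) = 2873180 + (-510575/1704318 - 521562/190853) = 2873180 - 986352275191/325274203254 = 934570348953052529/325274203254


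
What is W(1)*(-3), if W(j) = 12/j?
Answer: -36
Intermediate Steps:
W(1)*(-3) = (12/1)*(-3) = (12*1)*(-3) = 12*(-3) = -36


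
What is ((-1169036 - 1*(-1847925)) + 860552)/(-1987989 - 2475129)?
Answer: -171049/495902 ≈ -0.34492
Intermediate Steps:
((-1169036 - 1*(-1847925)) + 860552)/(-1987989 - 2475129) = ((-1169036 + 1847925) + 860552)/(-4463118) = (678889 + 860552)*(-1/4463118) = 1539441*(-1/4463118) = -171049/495902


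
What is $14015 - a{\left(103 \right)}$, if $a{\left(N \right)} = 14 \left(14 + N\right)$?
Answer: $12377$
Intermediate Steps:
$a{\left(N \right)} = 196 + 14 N$
$14015 - a{\left(103 \right)} = 14015 - \left(196 + 14 \cdot 103\right) = 14015 - \left(196 + 1442\right) = 14015 - 1638 = 12377$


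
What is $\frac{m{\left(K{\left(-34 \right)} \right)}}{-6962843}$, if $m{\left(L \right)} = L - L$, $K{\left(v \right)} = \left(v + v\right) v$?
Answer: $0$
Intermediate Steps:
$K{\left(v \right)} = 2 v^{2}$ ($K{\left(v \right)} = 2 v v = 2 v^{2}$)
$m{\left(L \right)} = 0$
$\frac{m{\left(K{\left(-34 \right)} \right)}}{-6962843} = \frac{0}{-6962843} = 0 \left(- \frac{1}{6962843}\right) = 0$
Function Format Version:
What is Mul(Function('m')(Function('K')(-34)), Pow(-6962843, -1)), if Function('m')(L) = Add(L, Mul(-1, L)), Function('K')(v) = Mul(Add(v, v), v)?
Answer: 0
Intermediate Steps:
Function('K')(v) = Mul(2, Pow(v, 2)) (Function('K')(v) = Mul(Mul(2, v), v) = Mul(2, Pow(v, 2)))
Function('m')(L) = 0
Mul(Function('m')(Function('K')(-34)), Pow(-6962843, -1)) = Mul(0, Pow(-6962843, -1)) = Mul(0, Rational(-1, 6962843)) = 0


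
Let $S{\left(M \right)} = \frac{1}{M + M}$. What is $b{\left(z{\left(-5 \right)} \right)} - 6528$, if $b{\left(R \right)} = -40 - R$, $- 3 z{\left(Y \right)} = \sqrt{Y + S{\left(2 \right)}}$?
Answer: $-6568 + \frac{i \sqrt{19}}{6} \approx -6568.0 + 0.72648 i$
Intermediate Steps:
$S{\left(M \right)} = \frac{1}{2 M}$
$z{\left(Y \right)} = - \frac{\sqrt{\frac{1}{4} + Y}}{3}$ ($z{\left(Y \right)} = - \frac{\sqrt{Y + \frac{1}{2 \cdot 2}}}{3} = - \frac{\sqrt{Y + \frac{1}{2} \cdot \frac{1}{2}}}{3} = - \frac{\sqrt{Y + \frac{1}{4}}}{3} = - \frac{\sqrt{\frac{1}{4} + Y}}{3}$)
$b{\left(z{\left(-5 \right)} \right)} - 6528 = \left(-40 - - \frac{\sqrt{1 + 4 \left(-5\right)}}{6}\right) - 6528 = \left(-40 - - \frac{\sqrt{1 - 20}}{6}\right) - 6528 = \left(-40 - - \frac{\sqrt{-19}}{6}\right) - 6528 = \left(-40 - - \frac{i \sqrt{19}}{6}\right) - 6528 = \left(-40 + \frac{i \sqrt{19}}{6}\right) - 6528 = -6568 + \frac{i \sqrt{19}}{6}$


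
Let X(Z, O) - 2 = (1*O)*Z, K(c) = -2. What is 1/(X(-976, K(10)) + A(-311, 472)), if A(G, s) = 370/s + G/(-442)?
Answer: 52156/101990407 ≈ 0.00051138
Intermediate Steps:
A(G, s) = 370/s - G/442 (A(G, s) = 370/s + G*(-1/442) = 370/s - G/442)
X(Z, O) = 2 + O*Z (X(Z, O) = 2 + (1*O)*Z = 2 + O*Z)
1/(X(-976, K(10)) + A(-311, 472)) = 1/((2 - 2*(-976)) + (370/472 - 1/442*(-311))) = 1/((2 + 1952) + (370*(1/472) + 311/442)) = 1/(1954 + (185/236 + 311/442)) = 1/(1954 + 77583/52156) = 1/(101990407/52156) = 52156/101990407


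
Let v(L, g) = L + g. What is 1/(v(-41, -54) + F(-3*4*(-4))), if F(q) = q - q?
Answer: -1/95 ≈ -0.010526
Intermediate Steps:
F(q) = 0
1/(v(-41, -54) + F(-3*4*(-4))) = 1/((-41 - 54) + 0) = 1/(-95 + 0) = 1/(-95) = -1/95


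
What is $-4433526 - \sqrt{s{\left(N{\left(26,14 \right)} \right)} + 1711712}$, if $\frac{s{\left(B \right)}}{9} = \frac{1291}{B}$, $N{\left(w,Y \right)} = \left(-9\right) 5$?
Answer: $-4433526 - \frac{\sqrt{42786345}}{5} \approx -4.4348 \cdot 10^{6}$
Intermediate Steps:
$N{\left(w,Y \right)} = -45$
$s{\left(B \right)} = \frac{11619}{B}$ ($s{\left(B \right)} = 9 \frac{1291}{B} = \frac{11619}{B}$)
$-4433526 - \sqrt{s{\left(N{\left(26,14 \right)} \right)} + 1711712} = -4433526 - \sqrt{\frac{11619}{-45} + 1711712} = -4433526 - \sqrt{11619 \left(- \frac{1}{45}\right) + 1711712} = -4433526 - \sqrt{- \frac{1291}{5} + 1711712} = -4433526 - \sqrt{\frac{8557269}{5}} = -4433526 - \frac{\sqrt{42786345}}{5}$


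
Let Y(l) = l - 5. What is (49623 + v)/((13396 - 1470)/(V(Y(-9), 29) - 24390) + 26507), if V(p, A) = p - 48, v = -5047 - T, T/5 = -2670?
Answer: 708203276/324068619 ≈ 2.1853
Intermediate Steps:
T = -13350 (T = 5*(-2670) = -13350)
Y(l) = -5 + l
v = 8303 (v = -5047 - 1*(-13350) = -5047 + 13350 = 8303)
V(p, A) = -48 + p
(49623 + v)/((13396 - 1470)/(V(Y(-9), 29) - 24390) + 26507) = (49623 + 8303)/((13396 - 1470)/((-48 + (-5 - 9)) - 24390) + 26507) = 57926/(11926/((-48 - 14) - 24390) + 26507) = 57926/(11926/(-62 - 24390) + 26507) = 57926/(11926/(-24452) + 26507) = 57926/(11926*(-1/24452) + 26507) = 57926/(-5963/12226 + 26507) = 57926/(324068619/12226) = 57926*(12226/324068619) = 708203276/324068619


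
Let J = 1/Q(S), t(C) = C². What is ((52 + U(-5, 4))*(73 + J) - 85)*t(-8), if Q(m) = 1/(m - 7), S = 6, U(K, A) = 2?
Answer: 243392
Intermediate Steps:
Q(m) = 1/(-7 + m)
J = -1 (J = 1/(1/(-7 + 6)) = 1/(1/(-1)) = 1/(-1) = -1)
((52 + U(-5, 4))*(73 + J) - 85)*t(-8) = ((52 + 2)*(73 - 1) - 85)*(-8)² = (54*72 - 85)*64 = (3888 - 85)*64 = 3803*64 = 243392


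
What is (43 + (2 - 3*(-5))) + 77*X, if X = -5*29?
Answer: -11105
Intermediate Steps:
X = -145
(43 + (2 - 3*(-5))) + 77*X = (43 + (2 - 3*(-5))) + 77*(-145) = (43 + (2 + 15)) - 11165 = (43 + 17) - 11165 = 60 - 11165 = -11105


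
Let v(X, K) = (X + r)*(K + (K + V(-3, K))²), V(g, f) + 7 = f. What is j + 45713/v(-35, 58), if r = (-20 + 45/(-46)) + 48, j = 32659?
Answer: 143096996169/4381613 ≈ 32659.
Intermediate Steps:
V(g, f) = -7 + f
r = 1243/46 (r = (-20 + 45*(-1/46)) + 48 = (-20 - 45/46) + 48 = -965/46 + 48 = 1243/46 ≈ 27.022)
v(X, K) = (1243/46 + X)*(K + (-7 + 2*K)²) (v(X, K) = (X + 1243/46)*(K + (K + (-7 + K))²) = (1243/46 + X)*(K + (-7 + 2*K)²))
j + 45713/v(-35, 58) = 32659 + 45713/(60907/46 + 49*(-35) - 33561/46*58 + (2486/23)*58² - 27*58*(-35) + 4*(-35)*58²) = 32659 + 45713/(60907/46 - 1715 - 973269/23 + (2486/23)*3364 + 54810 + 4*(-35)*3364) = 32659 + 45713/(60907/46 - 1715 - 973269/23 + 8362904/23 + 54810 - 470960) = 32659 + 45713/(-4381613/46) = 32659 + 45713*(-46/4381613) = 32659 - 2102798/4381613 = 143096996169/4381613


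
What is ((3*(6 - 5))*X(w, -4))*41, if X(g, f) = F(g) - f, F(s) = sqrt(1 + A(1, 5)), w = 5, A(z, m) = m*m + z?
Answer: 492 + 369*sqrt(3) ≈ 1131.1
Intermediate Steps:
A(z, m) = z + m**2 (A(z, m) = m**2 + z = z + m**2)
F(s) = 3*sqrt(3) (F(s) = sqrt(1 + (1 + 5**2)) = sqrt(1 + (1 + 25)) = sqrt(1 + 26) = sqrt(27) = 3*sqrt(3))
X(g, f) = -f + 3*sqrt(3) (X(g, f) = 3*sqrt(3) - f = -f + 3*sqrt(3))
((3*(6 - 5))*X(w, -4))*41 = ((3*(6 - 5))*(-1*(-4) + 3*sqrt(3)))*41 = ((3*1)*(4 + 3*sqrt(3)))*41 = (3*(4 + 3*sqrt(3)))*41 = (12 + 9*sqrt(3))*41 = 492 + 369*sqrt(3)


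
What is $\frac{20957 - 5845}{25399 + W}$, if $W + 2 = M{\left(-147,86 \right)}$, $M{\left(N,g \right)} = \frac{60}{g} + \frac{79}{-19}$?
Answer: $\frac{6173252}{10373261} \approx 0.59511$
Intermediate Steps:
$M{\left(N,g \right)} = - \frac{79}{19} + \frac{60}{g}$ ($M{\left(N,g \right)} = \frac{60}{g} + 79 \left(- \frac{1}{19}\right) = \frac{60}{g} - \frac{79}{19} = - \frac{79}{19} + \frac{60}{g}$)
$W = - \frac{4461}{817}$ ($W = -2 - \left(\frac{79}{19} - \frac{60}{86}\right) = -2 + \left(- \frac{79}{19} + 60 \cdot \frac{1}{86}\right) = -2 + \left(- \frac{79}{19} + \frac{30}{43}\right) = -2 - \frac{2827}{817} = - \frac{4461}{817} \approx -5.4602$)
$\frac{20957 - 5845}{25399 + W} = \frac{20957 - 5845}{25399 - \frac{4461}{817}} = \frac{20957 - 5845}{\frac{20746522}{817}} = \left(20957 - 5845\right) \frac{817}{20746522} = 15112 \cdot \frac{817}{20746522} = \frac{6173252}{10373261}$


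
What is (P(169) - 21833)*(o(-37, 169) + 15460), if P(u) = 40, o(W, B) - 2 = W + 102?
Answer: -338379911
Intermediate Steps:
o(W, B) = 104 + W (o(W, B) = 2 + (W + 102) = 2 + (102 + W) = 104 + W)
(P(169) - 21833)*(o(-37, 169) + 15460) = (40 - 21833)*((104 - 37) + 15460) = -21793*(67 + 15460) = -21793*15527 = -338379911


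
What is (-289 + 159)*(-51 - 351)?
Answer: 52260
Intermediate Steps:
(-289 + 159)*(-51 - 351) = -130*(-402) = 52260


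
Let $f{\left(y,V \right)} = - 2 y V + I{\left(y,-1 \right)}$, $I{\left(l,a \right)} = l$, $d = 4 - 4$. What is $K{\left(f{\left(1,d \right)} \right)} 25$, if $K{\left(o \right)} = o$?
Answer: $25$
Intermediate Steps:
$d = 0$ ($d = 4 - 4 = 0$)
$f{\left(y,V \right)} = y - 2 V y$ ($f{\left(y,V \right)} = - 2 y V + y = - 2 V y + y = y - 2 V y$)
$K{\left(f{\left(1,d \right)} \right)} 25 = 1 \left(1 - 0\right) 25 = 1 \left(1 + 0\right) 25 = 1 \cdot 1 \cdot 25 = 1 \cdot 25 = 25$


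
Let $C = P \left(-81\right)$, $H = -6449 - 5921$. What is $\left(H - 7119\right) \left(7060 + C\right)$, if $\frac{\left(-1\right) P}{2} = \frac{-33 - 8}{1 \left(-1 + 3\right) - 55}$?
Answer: $- \frac{7421839958}{53} \approx -1.4003 \cdot 10^{8}$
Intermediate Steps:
$H = -12370$
$P = - \frac{82}{53}$ ($P = - 2 \frac{-33 - 8}{1 \left(-1 + 3\right) - 55} = - 2 \left(- \frac{41}{1 \cdot 2 - 55}\right) = - 2 \left(- \frac{41}{2 - 55}\right) = - 2 \left(- \frac{41}{-53}\right) = - 2 \left(\left(-41\right) \left(- \frac{1}{53}\right)\right) = \left(-2\right) \frac{41}{53} = - \frac{82}{53} \approx -1.5472$)
$C = \frac{6642}{53}$ ($C = \left(- \frac{82}{53}\right) \left(-81\right) = \frac{6642}{53} \approx 125.32$)
$\left(H - 7119\right) \left(7060 + C\right) = \left(-12370 - 7119\right) \left(7060 + \frac{6642}{53}\right) = \left(-19489\right) \frac{380822}{53} = - \frac{7421839958}{53}$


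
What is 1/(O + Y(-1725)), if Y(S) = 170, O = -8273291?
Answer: -1/8273121 ≈ -1.2087e-7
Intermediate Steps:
1/(O + Y(-1725)) = 1/(-8273291 + 170) = 1/(-8273121) = -1/8273121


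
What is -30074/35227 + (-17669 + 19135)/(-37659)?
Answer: -1184199548/1326613593 ≈ -0.89265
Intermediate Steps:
-30074/35227 + (-17669 + 19135)/(-37659) = -30074*1/35227 + 1466*(-1/37659) = -30074/35227 - 1466/37659 = -1184199548/1326613593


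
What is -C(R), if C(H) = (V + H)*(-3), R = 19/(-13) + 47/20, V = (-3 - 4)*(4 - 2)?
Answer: -10227/260 ≈ -39.335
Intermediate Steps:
V = -14 (V = -7*2 = -14)
R = 231/260 (R = 19*(-1/13) + 47*(1/20) = -19/13 + 47/20 = 231/260 ≈ 0.88846)
C(H) = 42 - 3*H (C(H) = (-14 + H)*(-3) = 42 - 3*H)
-C(R) = -(42 - 3*231/260) = -(42 - 693/260) = -1*10227/260 = -10227/260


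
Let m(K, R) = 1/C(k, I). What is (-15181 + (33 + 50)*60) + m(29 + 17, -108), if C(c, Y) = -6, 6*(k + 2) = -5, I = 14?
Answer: -61207/6 ≈ -10201.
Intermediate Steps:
k = -17/6 (k = -2 + (⅙)*(-5) = -2 - ⅚ = -17/6 ≈ -2.8333)
m(K, R) = -⅙ (m(K, R) = 1/(-6) = -⅙)
(-15181 + (33 + 50)*60) + m(29 + 17, -108) = (-15181 + (33 + 50)*60) - ⅙ = (-15181 + 83*60) - ⅙ = (-15181 + 4980) - ⅙ = -10201 - ⅙ = -61207/6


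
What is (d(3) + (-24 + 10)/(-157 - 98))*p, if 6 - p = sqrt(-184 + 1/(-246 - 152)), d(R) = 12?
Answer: 6148/85 - 1537*I*sqrt(3238526)/16915 ≈ 72.329 - 163.52*I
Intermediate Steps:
p = 6 - 3*I*sqrt(3238526)/398 (p = 6 - sqrt(-184 + 1/(-246 - 152)) = 6 - sqrt(-184 + 1/(-398)) = 6 - sqrt(-184 - 1/398) = 6 - sqrt(-73233/398) = 6 - 3*I*sqrt(3238526)/398 ≈ 6.0 - 13.565*I)
(d(3) + (-24 + 10)/(-157 - 98))*p = (12 + (-24 + 10)/(-157 - 98))*(6 - 3*I*sqrt(3238526)/398) = (12 - 14/(-255))*(6 - 3*I*sqrt(3238526)/398) = (12 - 14*(-1/255))*(6 - 3*I*sqrt(3238526)/398) = (12 + 14/255)*(6 - 3*I*sqrt(3238526)/398) = 3074*(6 - 3*I*sqrt(3238526)/398)/255 = 6148/85 - 1537*I*sqrt(3238526)/16915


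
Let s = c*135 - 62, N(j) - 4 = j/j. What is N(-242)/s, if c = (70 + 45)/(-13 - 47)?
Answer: -20/1283 ≈ -0.015588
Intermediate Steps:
c = -23/12 (c = 115/(-60) = 115*(-1/60) = -23/12 ≈ -1.9167)
N(j) = 5 (N(j) = 4 + j/j = 4 + 1 = 5)
s = -1283/4 (s = -23/12*135 - 62 = -1035/4 - 62 = -1283/4 ≈ -320.75)
N(-242)/s = 5/(-1283/4) = 5*(-4/1283) = -20/1283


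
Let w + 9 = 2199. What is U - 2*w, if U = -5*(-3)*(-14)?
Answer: -4590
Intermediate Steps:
w = 2190 (w = -9 + 2199 = 2190)
U = -210 (U = 15*(-14) = -210)
U - 2*w = -210 - 2*2190 = -210 - 1*4380 = -210 - 4380 = -4590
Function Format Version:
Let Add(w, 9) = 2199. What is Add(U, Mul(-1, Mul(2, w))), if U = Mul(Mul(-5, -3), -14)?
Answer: -4590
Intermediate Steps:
w = 2190 (w = Add(-9, 2199) = 2190)
U = -210 (U = Mul(15, -14) = -210)
Add(U, Mul(-1, Mul(2, w))) = Add(-210, Mul(-1, Mul(2, 2190))) = Add(-210, Mul(-1, 4380)) = Add(-210, -4380) = -4590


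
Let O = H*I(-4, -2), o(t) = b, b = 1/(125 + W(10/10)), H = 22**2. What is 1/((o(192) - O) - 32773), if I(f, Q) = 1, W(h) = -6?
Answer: -119/3957582 ≈ -3.0069e-5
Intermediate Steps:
H = 484
b = 1/119 (b = 1/(125 - 6) = 1/119 ≈ 0.0084034)
o(t) = 1/119
O = 484 (O = 484*1 = 484)
1/((o(192) - O) - 32773) = 1/((1/119 - 1*484) - 32773) = 1/((1/119 - 484) - 32773) = 1/(-57595/119 - 32773) = 1/(-3957582/119) = -119/3957582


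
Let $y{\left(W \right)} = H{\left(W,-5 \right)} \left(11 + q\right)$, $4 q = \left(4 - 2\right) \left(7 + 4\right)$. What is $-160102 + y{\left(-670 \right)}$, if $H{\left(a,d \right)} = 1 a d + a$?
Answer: $-115882$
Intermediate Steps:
$H{\left(a,d \right)} = a + a d$ ($H{\left(a,d \right)} = a d + a = a + a d$)
$q = \frac{11}{2}$ ($q = \frac{\left(4 - 2\right) \left(7 + 4\right)}{4} = \frac{2 \cdot 11}{4} = \frac{1}{4} \cdot 22 = \frac{11}{2} \approx 5.5$)
$y{\left(W \right)} = - 66 W$ ($y{\left(W \right)} = W \left(1 - 5\right) \left(11 + \frac{11}{2}\right) = W \left(-4\right) \frac{33}{2} = - 4 W \frac{33}{2} = - 66 W$)
$-160102 + y{\left(-670 \right)} = -160102 - -44220 = -160102 + 44220 = -115882$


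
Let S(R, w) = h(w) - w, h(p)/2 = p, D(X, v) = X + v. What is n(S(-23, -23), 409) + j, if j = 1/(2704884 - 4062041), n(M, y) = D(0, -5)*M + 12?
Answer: 172358938/1357157 ≈ 127.00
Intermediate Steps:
h(p) = 2*p
S(R, w) = w (S(R, w) = 2*w - w = w)
n(M, y) = 12 - 5*M (n(M, y) = (0 - 5)*M + 12 = -5*M + 12 = 12 - 5*M)
j = -1/1357157 (j = 1/(-1357157) = -1/1357157 ≈ -7.3683e-7)
n(S(-23, -23), 409) + j = (12 - 5*(-23)) - 1/1357157 = (12 + 115) - 1/1357157 = 127 - 1/1357157 = 172358938/1357157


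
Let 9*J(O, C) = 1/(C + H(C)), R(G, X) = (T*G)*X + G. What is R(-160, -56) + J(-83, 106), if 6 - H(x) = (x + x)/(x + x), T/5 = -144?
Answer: -6444908639/999 ≈ -6.4514e+6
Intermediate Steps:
T = -720 (T = 5*(-144) = -720)
R(G, X) = G - 720*G*X (R(G, X) = (-720*G)*X + G = -720*G*X + G = G - 720*G*X)
H(x) = 5 (H(x) = 6 - (x + x)/(x + x) = 6 - 2*x/(2*x) = 6 - 2*x*1/(2*x) = 6 - 1*1 = 6 - 1 = 5)
J(O, C) = 1/(9*(5 + C)) (J(O, C) = 1/(9*(C + 5)) = 1/(9*(5 + C)))
R(-160, -56) + J(-83, 106) = -160*(1 - 720*(-56)) + 1/(9*(5 + 106)) = -160*(1 + 40320) + (⅑)/111 = -160*40321 + (⅑)*(1/111) = -6451360 + 1/999 = -6444908639/999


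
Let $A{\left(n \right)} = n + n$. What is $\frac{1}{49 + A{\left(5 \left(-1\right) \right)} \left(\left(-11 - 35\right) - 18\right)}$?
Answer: $\frac{1}{689} \approx 0.0014514$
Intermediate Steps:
$A{\left(n \right)} = 2 n$
$\frac{1}{49 + A{\left(5 \left(-1\right) \right)} \left(\left(-11 - 35\right) - 18\right)} = \frac{1}{49 + 2 \cdot 5 \left(-1\right) \left(\left(-11 - 35\right) - 18\right)} = \frac{1}{49 + 2 \left(-5\right) \left(-46 - 18\right)} = \frac{1}{49 - -640} = \frac{1}{49 + 640} = \frac{1}{689}$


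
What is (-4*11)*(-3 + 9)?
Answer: -264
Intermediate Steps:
(-4*11)*(-3 + 9) = -44*6 = -264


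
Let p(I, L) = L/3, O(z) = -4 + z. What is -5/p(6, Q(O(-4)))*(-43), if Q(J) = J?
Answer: -645/8 ≈ -80.625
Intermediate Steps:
p(I, L) = L/3 (p(I, L) = L*(⅓) = L/3)
-5/p(6, Q(O(-4)))*(-43) = -5*3/(-4 - 4)*(-43) = -5/((⅓)*(-8))*(-43) = -5/(-8/3)*(-43) = -5*(-3/8)*(-43) = (15/8)*(-43) = -645/8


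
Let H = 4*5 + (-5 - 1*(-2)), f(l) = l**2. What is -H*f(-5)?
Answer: -425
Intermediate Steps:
H = 17 (H = 20 + (-5 + 2) = 20 - 3 = 17)
-H*f(-5) = -17*(-5)**2 = -17*25 = -1*425 = -425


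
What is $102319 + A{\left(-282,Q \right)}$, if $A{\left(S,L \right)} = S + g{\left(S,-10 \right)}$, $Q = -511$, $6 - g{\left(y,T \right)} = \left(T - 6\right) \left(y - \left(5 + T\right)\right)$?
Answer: $97611$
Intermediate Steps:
$g{\left(y,T \right)} = 6 - \left(-6 + T\right) \left(-5 + y - T\right)$ ($g{\left(y,T \right)} = 6 - \left(T - 6\right) \left(y - \left(5 + T\right)\right) = 6 - \left(-6 + T\right) \left(-5 + y - T\right)$)
$A{\left(S,L \right)} = 86 + 17 S$ ($A{\left(S,L \right)} = S - \left(14 - 100 - 16 S\right) = S + \left(-24 + 100 + 10 + 6 S + 10 S\right) = S + \left(86 + 16 S\right) = 86 + 17 S$)
$102319 + A{\left(-282,Q \right)} = 102319 + \left(86 + 17 \left(-282\right)\right) = 102319 + \left(86 - 4794\right) = 102319 - 4708 = 97611$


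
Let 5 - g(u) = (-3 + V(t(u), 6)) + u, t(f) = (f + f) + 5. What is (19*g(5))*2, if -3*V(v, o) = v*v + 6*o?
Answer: 3420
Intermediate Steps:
t(f) = 5 + 2*f (t(f) = 2*f + 5 = 5 + 2*f)
V(v, o) = -2*o - v**2/3 (V(v, o) = -(v*v + 6*o)/3 = -(v**2 + 6*o)/3 = -2*o - v**2/3)
g(u) = 20 - u + (5 + 2*u)**2/3 (g(u) = 5 - ((-3 + (-2*6 - (5 + 2*u)**2/3)) + u) = 5 - ((-3 + (-12 - (5 + 2*u)**2/3)) + u) = 5 - ((-15 - (5 + 2*u)**2/3) + u) = 5 - (-15 + u - (5 + 2*u)**2/3) = 5 + (15 - u + (5 + 2*u)**2/3) = 20 - u + (5 + 2*u)**2/3)
(19*g(5))*2 = (19*(85/3 + (4/3)*5**2 + (17/3)*5))*2 = (19*(85/3 + (4/3)*25 + 85/3))*2 = (19*(85/3 + 100/3 + 85/3))*2 = (19*90)*2 = 1710*2 = 3420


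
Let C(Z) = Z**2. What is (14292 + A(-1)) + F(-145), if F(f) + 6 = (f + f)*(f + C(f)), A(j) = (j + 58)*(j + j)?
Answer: -6041028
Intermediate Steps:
A(j) = 2*j*(58 + j) (A(j) = (58 + j)*(2*j) = 2*j*(58 + j))
F(f) = -6 + 2*f*(f + f**2) (F(f) = -6 + (f + f)*(f + f**2) = -6 + (2*f)*(f + f**2) = -6 + 2*f*(f + f**2))
(14292 + A(-1)) + F(-145) = (14292 + 2*(-1)*(58 - 1)) + (-6 + 2*(-145)**2 + 2*(-145)**3) = (14292 + 2*(-1)*57) + (-6 + 2*21025 + 2*(-3048625)) = (14292 - 114) + (-6 + 42050 - 6097250) = 14178 - 6055206 = -6041028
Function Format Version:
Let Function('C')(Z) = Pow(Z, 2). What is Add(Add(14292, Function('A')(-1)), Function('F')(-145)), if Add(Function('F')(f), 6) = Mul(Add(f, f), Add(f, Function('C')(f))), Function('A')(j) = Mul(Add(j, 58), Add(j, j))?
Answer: -6041028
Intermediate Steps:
Function('A')(j) = Mul(2, j, Add(58, j)) (Function('A')(j) = Mul(Add(58, j), Mul(2, j)) = Mul(2, j, Add(58, j)))
Function('F')(f) = Add(-6, Mul(2, f, Add(f, Pow(f, 2)))) (Function('F')(f) = Add(-6, Mul(Add(f, f), Add(f, Pow(f, 2)))) = Add(-6, Mul(Mul(2, f), Add(f, Pow(f, 2)))) = Add(-6, Mul(2, f, Add(f, Pow(f, 2)))))
Add(Add(14292, Function('A')(-1)), Function('F')(-145)) = Add(Add(14292, Mul(2, -1, Add(58, -1))), Add(-6, Mul(2, Pow(-145, 2)), Mul(2, Pow(-145, 3)))) = Add(Add(14292, Mul(2, -1, 57)), Add(-6, Mul(2, 21025), Mul(2, -3048625))) = Add(Add(14292, -114), Add(-6, 42050, -6097250)) = Add(14178, -6055206) = -6041028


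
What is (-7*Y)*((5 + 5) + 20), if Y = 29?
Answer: -6090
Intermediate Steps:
(-7*Y)*((5 + 5) + 20) = (-7*29)*((5 + 5) + 20) = -203*(10 + 20) = -203*30 = -6090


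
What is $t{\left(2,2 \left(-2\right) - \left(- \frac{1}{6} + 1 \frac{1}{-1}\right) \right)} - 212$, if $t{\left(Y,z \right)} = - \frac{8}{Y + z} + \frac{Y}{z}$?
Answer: $- \frac{17264}{85} \approx -203.11$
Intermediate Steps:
$t{\left(2,2 \left(-2\right) - \left(- \frac{1}{6} + 1 \frac{1}{-1}\right) \right)} - 212 = \frac{2^{2} - 8 \left(2 \left(-2\right) - \left(- \frac{1}{6} + 1 \frac{1}{-1}\right)\right) + 2 \left(2 \left(-2\right) - \left(- \frac{1}{6} + 1 \frac{1}{-1}\right)\right)}{\left(2 \left(-2\right) - \left(- \frac{1}{6} + 1 \frac{1}{-1}\right)\right) \left(2 - \left(4 - \frac{1}{6} + \frac{1}{-1}\right)\right)} - 212 = \frac{4 - 8 \left(-4 - \left(\left(-1\right) \frac{1}{6} + 1 \left(-1\right)\right)\right) + 2 \left(-4 - \left(\left(-1\right) \frac{1}{6} + 1 \left(-1\right)\right)\right)}{\left(-4 - \left(\left(-1\right) \frac{1}{6} + 1 \left(-1\right)\right)\right) \left(2 - \left(4 - 1 - \frac{1}{6}\right)\right)} - 212 = \frac{4 - 8 \left(-4 - \left(- \frac{1}{6} - 1\right)\right) + 2 \left(-4 - \left(- \frac{1}{6} - 1\right)\right)}{\left(-4 - \left(- \frac{1}{6} - 1\right)\right) \left(2 - \frac{17}{6}\right)} - 212 = \frac{4 - 8 \left(-4 - - \frac{7}{6}\right) + 2 \left(-4 - - \frac{7}{6}\right)}{\left(-4 - - \frac{7}{6}\right) \left(2 - \frac{17}{6}\right)} - 212 = \frac{4 - 8 \left(-4 + \frac{7}{6}\right) + 2 \left(-4 + \frac{7}{6}\right)}{\left(-4 + \frac{7}{6}\right) \left(2 + \left(-4 + \frac{7}{6}\right)\right)} - 212 = \frac{4 - - \frac{68}{3} + 2 \left(- \frac{17}{6}\right)}{\left(- \frac{17}{6}\right) \left(2 - \frac{17}{6}\right)} - 212 = - \frac{6 \left(4 + \frac{68}{3} - \frac{17}{3}\right)}{17 \left(- \frac{5}{6}\right)} - 212 = \left(- \frac{6}{17}\right) \left(- \frac{6}{5}\right) 21 - 212 = \frac{756}{85} - 212 = - \frac{17264}{85}$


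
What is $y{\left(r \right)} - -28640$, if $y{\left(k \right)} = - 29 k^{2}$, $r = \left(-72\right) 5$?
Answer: $-3729760$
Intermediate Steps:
$r = -360$
$y{\left(r \right)} - -28640 = - 29 \left(-360\right)^{2} - -28640 = \left(-29\right) 129600 + 28640 = -3758400 + 28640 = -3729760$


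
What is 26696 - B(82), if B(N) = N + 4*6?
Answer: 26590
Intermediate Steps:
B(N) = 24 + N (B(N) = N + 24 = 24 + N)
26696 - B(82) = 26696 - (24 + 82) = 26696 - 1*106 = 26696 - 106 = 26590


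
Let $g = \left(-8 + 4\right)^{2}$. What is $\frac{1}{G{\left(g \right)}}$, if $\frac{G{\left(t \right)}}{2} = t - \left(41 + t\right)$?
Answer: $- \frac{1}{82} \approx -0.012195$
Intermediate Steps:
$g = 16$ ($g = \left(-4\right)^{2} = 16$)
$G{\left(t \right)} = -82$ ($G{\left(t \right)} = 2 \left(t - \left(41 + t\right)\right) = 2 \left(-41\right) = -82$)
$\frac{1}{G{\left(g \right)}} = \frac{1}{-82} = - \frac{1}{82}$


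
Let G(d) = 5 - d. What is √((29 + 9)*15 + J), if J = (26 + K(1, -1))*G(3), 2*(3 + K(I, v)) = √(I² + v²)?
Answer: √(616 + √2) ≈ 24.848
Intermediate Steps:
K(I, v) = -3 + √(I² + v²)/2
J = 46 + √2 (J = (26 + (-3 + √(1² + (-1)²)/2))*(5 - 1*3) = (26 + (-3 + √(1 + 1)/2))*(5 - 3) = (26 + (-3 + √2/2))*2 = (23 + √2/2)*2 = 46 + √2 ≈ 47.414)
√((29 + 9)*15 + J) = √((29 + 9)*15 + (46 + √2)) = √(38*15 + (46 + √2)) = √(570 + (46 + √2)) = √(616 + √2)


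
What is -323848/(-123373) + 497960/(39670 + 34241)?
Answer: 85370748608/9118621803 ≈ 9.3622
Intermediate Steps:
-323848/(-123373) + 497960/(39670 + 34241) = -323848*(-1/123373) + 497960/73911 = 323848/123373 + 497960*(1/73911) = 323848/123373 + 497960/73911 = 85370748608/9118621803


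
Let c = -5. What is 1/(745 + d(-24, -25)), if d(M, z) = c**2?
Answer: 1/770 ≈ 0.0012987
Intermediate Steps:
d(M, z) = 25 (d(M, z) = (-5)**2 = 25)
1/(745 + d(-24, -25)) = 1/(745 + 25) = 1/770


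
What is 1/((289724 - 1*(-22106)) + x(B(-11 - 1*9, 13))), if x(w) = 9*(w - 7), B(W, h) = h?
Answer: 1/311884 ≈ 3.2063e-6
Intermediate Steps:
x(w) = -63 + 9*w (x(w) = 9*(-7 + w) = -63 + 9*w)
1/((289724 - 1*(-22106)) + x(B(-11 - 1*9, 13))) = 1/((289724 - 1*(-22106)) + (-63 + 9*13)) = 1/((289724 + 22106) + (-63 + 117)) = 1/(311830 + 54) = 1/311884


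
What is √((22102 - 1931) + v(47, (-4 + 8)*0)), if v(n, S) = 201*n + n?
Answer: √29665 ≈ 172.24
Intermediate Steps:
v(n, S) = 202*n
√((22102 - 1931) + v(47, (-4 + 8)*0)) = √((22102 - 1931) + 202*47) = √(20171 + 9494) = √29665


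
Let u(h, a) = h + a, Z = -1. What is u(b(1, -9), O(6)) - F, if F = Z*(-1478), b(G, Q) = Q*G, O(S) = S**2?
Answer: -1451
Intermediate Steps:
b(G, Q) = G*Q
u(h, a) = a + h
F = 1478 (F = -1*(-1478) = 1478)
u(b(1, -9), O(6)) - F = (6**2 + 1*(-9)) - 1*1478 = (36 - 9) - 1478 = 27 - 1478 = -1451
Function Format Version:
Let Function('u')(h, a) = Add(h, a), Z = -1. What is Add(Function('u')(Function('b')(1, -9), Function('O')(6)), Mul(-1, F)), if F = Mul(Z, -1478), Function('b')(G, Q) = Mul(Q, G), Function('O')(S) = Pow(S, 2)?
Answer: -1451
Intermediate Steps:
Function('b')(G, Q) = Mul(G, Q)
Function('u')(h, a) = Add(a, h)
F = 1478 (F = Mul(-1, -1478) = 1478)
Add(Function('u')(Function('b')(1, -9), Function('O')(6)), Mul(-1, F)) = Add(Add(Pow(6, 2), Mul(1, -9)), Mul(-1, 1478)) = Add(Add(36, -9), -1478) = Add(27, -1478) = -1451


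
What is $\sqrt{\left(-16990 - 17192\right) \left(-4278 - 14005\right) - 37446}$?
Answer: $2 \sqrt{156228015} \approx 24998.0$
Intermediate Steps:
$\sqrt{\left(-16990 - 17192\right) \left(-4278 - 14005\right) - 37446} = \sqrt{\left(-34182\right) \left(-18283\right) - 37446} = \sqrt{624949506 - 37446} = \sqrt{624912060} = 2 \sqrt{156228015}$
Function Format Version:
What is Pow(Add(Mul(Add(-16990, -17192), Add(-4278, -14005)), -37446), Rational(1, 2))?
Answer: Mul(2, Pow(156228015, Rational(1, 2))) ≈ 24998.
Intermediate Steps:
Pow(Add(Mul(Add(-16990, -17192), Add(-4278, -14005)), -37446), Rational(1, 2)) = Pow(Add(Mul(-34182, -18283), -37446), Rational(1, 2)) = Pow(Add(624949506, -37446), Rational(1, 2)) = Pow(624912060, Rational(1, 2)) = Mul(2, Pow(156228015, Rational(1, 2)))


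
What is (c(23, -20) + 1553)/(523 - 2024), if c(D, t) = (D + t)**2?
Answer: -1562/1501 ≈ -1.0406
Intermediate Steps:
(c(23, -20) + 1553)/(523 - 2024) = ((23 - 20)**2 + 1553)/(523 - 2024) = (3**2 + 1553)/(-1501) = (9 + 1553)*(-1/1501) = 1562*(-1/1501) = -1562/1501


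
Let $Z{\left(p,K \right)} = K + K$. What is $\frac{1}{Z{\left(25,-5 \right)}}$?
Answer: $- \frac{1}{10} \approx -0.1$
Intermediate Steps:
$Z{\left(p,K \right)} = 2 K$
$\frac{1}{Z{\left(25,-5 \right)}} = \frac{1}{2 \left(-5\right)} = \frac{1}{-10} = - \frac{1}{10}$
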